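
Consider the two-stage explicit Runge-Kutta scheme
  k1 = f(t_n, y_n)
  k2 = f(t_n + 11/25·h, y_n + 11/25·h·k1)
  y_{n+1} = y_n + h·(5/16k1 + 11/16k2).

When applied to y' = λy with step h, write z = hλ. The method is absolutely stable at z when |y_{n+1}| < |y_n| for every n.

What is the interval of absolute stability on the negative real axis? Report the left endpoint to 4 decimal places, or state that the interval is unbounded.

(-3.3058, 0).

With y'=λy (z=hλ):
  k1=λy_n ⇒ h·k1=z·y_n;  k2=λ(1+11/25z)y_n ⇒ h·k2=z(1+11/25z)y_n
  y_{n+1}/y_n = 1 + 5/16z + 11/16z(1+11/25z) = 1 + z + 121/400z²
  ⇒ R(z) = 1 + z + 121/400z².

Boundary: |R(x)|=1, x<0.
x=-0.77: |R|=0.4094
R=1: x+121/400x²=0 ⇒ x=−400/121=-3.3058; min R=1−1/(4·121/400)=0.1736>−1
Confirm numerically:
  x=-2.590: |R|=0.43920 <1
  x=-2.446: |R|=0.36383 <1
  x=-1.677: |R|=0.17373 <1
  x=-1.405: |R|=0.19214 <1
  x=-3.813: |R|=1.58504 >1
  x=-3.779: |R|=1.54095 >1
  x=-3.633: |R|=1.35960 >1
So |R|<1 on (-3.3058, 0).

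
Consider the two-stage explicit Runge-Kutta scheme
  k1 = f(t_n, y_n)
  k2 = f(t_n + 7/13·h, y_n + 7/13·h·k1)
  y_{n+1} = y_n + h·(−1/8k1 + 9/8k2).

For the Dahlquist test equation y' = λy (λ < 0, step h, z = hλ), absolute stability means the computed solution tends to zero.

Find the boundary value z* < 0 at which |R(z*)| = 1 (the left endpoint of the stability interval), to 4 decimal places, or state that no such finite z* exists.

Set f=λy, z=hλ:
  k1=λy_n ⇒ h·k1=z·y_n;  k2=λ(1+7/13z)y_n ⇒ h·k2=z(1+7/13z)y_n
  y_{n+1}/y_n = 1 − 1/8z + 9/8z(1+7/13z) = 1 + z + 63/104z²
  ⇒ R(z) = 1 + z + 63/104z².

Find x<0 with |R(x)|<1.
x=-1.26: |R|=0.7017
R=1: x+63/104x²=0 ⇒ x=−104/63=-1.6508; min R=1−1/(4·63/104)=0.5873>−1
Confirm numerically:
  x=-1.386: |R|=0.77768 <1
  x=-1.196: |R|=0.67050 <1
  x=-0.717: |R|=0.59442 <1
  x=-2.234: |R|=1.78925 >1
  x=-2.016: |R|=1.44600 >1
So |R|<1 on (-1.6508, 0).

z* = -1.6508.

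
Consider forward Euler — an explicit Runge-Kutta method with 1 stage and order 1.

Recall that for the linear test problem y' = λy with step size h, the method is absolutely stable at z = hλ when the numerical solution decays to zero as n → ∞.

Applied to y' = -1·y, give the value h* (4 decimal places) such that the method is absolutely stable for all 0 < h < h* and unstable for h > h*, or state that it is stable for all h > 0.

(-2.0000,0); λ=-1 ⇒ h* = 2.0000.

Set f=λy, z=hλ:
  order 1, 1-stage ⇒ R(z)=1+z
  (e.g. R(-1.28)=-0.28000, |R|=0.28000)

Boundary: |R(x)|=1, x<0.
x=-1.28: |R|=0.2800
|R(-2.1)|=1.1000 |R(-1.83)|=0.8300 |R(-1.46)|=0.4600
Bisect:
  x_lo=-2.5741 |R|=1.5741  x_hi=-0.0790 |R|=0.9210
  mid=-1.32656 |R|=0.32656 →hi
  mid=-1.95035 |R|=0.95035 →hi
  mid=-2.26225 |R|=1.26225 →lo
  mid=-2.10630 |R|=1.10630 →lo
  mid=-2.02832 |R|=1.02832 →lo
  mid=-1.98934 |R|=0.98934 →hi
  mid=-2.00883 |R|=1.00883 →lo
  mid=-1.99908 |R|=0.99908 →hi
  ...
  [-2.00015,-2.00000] ⇒ x*=-2.0000
So |R|<1 on (-2.0000, 0).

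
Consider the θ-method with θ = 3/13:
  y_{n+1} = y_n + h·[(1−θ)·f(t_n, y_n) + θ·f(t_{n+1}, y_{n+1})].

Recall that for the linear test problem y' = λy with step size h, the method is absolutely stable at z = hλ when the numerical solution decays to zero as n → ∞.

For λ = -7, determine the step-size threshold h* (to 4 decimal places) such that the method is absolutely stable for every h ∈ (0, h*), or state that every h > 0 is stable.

Set f=λy, z=hλ:
  y_{n+1} = y_n + z·[10/13·y_n + 3/13·y_{n+1}] ⇒ (1 − 3/13z)y_{n+1} = (1 + 10/13z)y_n
  Hence R(z) = (1 + 10/13z)/(1 − 3/13z).

Find x<0 with |R(x)|<1.
x=-1.45: |R|=0.0865
R=−1: 1+10/13x = −1+3/13x ⇒ -7/13x=2 ⇒ x=2/(-7/13)=-3.7143
Confirm numerically:
  x=-3.556: |R|=0.95319 <1
  x=-2.329: |R|=0.51483 <1
  x=-1.938: |R|=0.33911 <1
  x=-3.964: |R|=1.07022 >1
  x=-3.760: |R|=1.01318 >1
Stable set (-3.7143, 0).

(-3.7143,0); λ=-7 ⇒ h* = (26/7)/7 = 0.5306.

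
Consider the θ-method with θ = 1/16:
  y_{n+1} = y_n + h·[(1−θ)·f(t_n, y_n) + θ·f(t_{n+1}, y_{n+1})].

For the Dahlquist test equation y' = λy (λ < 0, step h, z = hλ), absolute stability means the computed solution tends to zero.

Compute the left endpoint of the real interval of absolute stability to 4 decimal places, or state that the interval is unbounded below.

Test eqn y'=λy, z=hλ:
  y_{n+1} = y_n + z·[15/16·y_n + 1/16·y_{n+1}] ⇒ (1 − 1/16z)y_{n+1} = (1 + 15/16z)y_n
  so R(z) = (1 + 15/16z)/(1 − 1/16z).

Need |R(x)|<1, x<0.
x=-0.89: |R|=0.1569
R=−1: 1+15/16x = −1+1/16x ⇒ -7/8x=2 ⇒ x=2/(-7/8)=-2.2857
Confirm numerically:
  x=-1.661: |R|=0.50478 <1
  x=-1.454: |R|=0.33287 <1
  x=-0.921: |R|=0.12913 <1
  x=-2.624: |R|=1.25430 >1
  x=-2.339: |R|=1.04068 >1
  x=-2.322: |R|=1.02773 >1
So |R|<1 on (-2.2857, 0).

z* = -2.2857.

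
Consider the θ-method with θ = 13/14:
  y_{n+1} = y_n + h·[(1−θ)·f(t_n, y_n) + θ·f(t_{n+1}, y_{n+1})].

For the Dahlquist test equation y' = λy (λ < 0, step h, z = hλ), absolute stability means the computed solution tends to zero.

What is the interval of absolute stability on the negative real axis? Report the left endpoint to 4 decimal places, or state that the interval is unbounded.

unbounded; (−∞, 0).

On y'=λy, z=hλ:
  y_{n+1} = y_n + z·[1/14·y_n + 13/14·y_{n+1}] ⇒ (1 − 13/14z)y_{n+1} = (1 + 1/14z)y_n
  R(z) = (1 + 1/14z)/(1 − 13/14z).

Need |R(x)|<1, x<0.
x=-0.35: |R|=0.7358
x=-2: |R|=0.3000
x=-10: |R|=0.0278
x=-100: |R|=0.0654
θ=13/14≥1/2 ⇒ |1+1/14x|<|1−13/14x| ∀x<0 ⇒ interval (−∞,0).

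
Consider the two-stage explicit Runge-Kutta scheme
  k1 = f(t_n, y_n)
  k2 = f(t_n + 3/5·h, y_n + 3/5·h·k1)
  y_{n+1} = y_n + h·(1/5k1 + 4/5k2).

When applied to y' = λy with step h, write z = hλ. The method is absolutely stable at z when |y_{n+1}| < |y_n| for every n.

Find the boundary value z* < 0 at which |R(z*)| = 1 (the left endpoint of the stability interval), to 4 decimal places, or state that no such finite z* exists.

left endpoint -2.0833.

On y'=λy, z=hλ:
  k1=λy_n ⇒ h·k1=z·y_n;  k2=λ(1+3/5z)y_n ⇒ h·k2=z(1+3/5z)y_n
  y_{n+1}/y_n = 1 + 1/5z + 4/5z(1+3/5z) = 1 + z + 12/25z²
  R(z) = 1 + z + 12/25z².

Solve |R(x)|<1 on ℝ⁻.
x=-1.65: |R|=0.6568
R=1: x+12/25x²=0 ⇒ x=−25/12=-2.0833; min R=1−1/(4·12/25)=0.4792>−1
Confirm numerically:
  x=-1.865: |R|=0.80455 <1
  x=-1.768: |R|=0.73240 <1
  x=-1.462: |R|=0.56397 <1
  x=-1.353: |R|=0.52569 <1
  x=-2.682: |R|=1.77070 >1
  x=-2.644: |R|=1.71155 >1
Interval (-2.0833, 0).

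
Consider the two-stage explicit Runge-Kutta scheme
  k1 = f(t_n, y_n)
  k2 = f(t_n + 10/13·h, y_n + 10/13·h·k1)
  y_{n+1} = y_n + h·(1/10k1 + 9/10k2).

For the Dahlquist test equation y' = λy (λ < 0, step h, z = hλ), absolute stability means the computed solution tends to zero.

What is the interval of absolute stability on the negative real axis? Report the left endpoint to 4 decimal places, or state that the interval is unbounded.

Set f=λy, z=hλ:
  k1=λy_n ⇒ h·k1=z·y_n;  k2=λ(1+10/13z)y_n ⇒ h·k2=z(1+10/13z)y_n
  y_{n+1}/y_n = 1 + 1/10z + 9/10z(1+10/13z) = 1 + z + 9/13z²
  Hence R(z) = 1 + z + 9/13z².

Find x<0 with |R(x)|<1.
x=-1.62: |R|=1.1969
R=1: x+9/13x²=0 ⇒ x=−13/9=-1.4444; min R=1−1/(4·9/13)=0.6389>−1
Confirm numerically:
  x=-1.216: |R|=0.80768 <1
  x=-1.150: |R|=0.76558 <1
  x=-0.826: |R|=0.64634 <1
  x=-0.658: |R|=0.64174 <1
  x=-1.964: |R|=1.70644 >1
  x=-1.616: |R|=1.19193 >1
Interval (-1.4444, 0).

z∈(-1.4444,0).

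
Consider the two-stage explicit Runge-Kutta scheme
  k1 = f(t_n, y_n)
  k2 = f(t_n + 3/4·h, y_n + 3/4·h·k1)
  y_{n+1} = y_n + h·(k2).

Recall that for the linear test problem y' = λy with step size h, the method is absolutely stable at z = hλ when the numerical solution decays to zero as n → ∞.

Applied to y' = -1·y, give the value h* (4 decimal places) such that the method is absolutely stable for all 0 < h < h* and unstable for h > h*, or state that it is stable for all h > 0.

On y'=λy, z=hλ:
  k1=λy_n ⇒ h·k1=z·y_n;  k2=λ(1+3/4z)y_n ⇒ h·k2=z(1+3/4z)y_n
  y_{n+1}/y_n = 1 + z(1+3/4z) = 1 + z + 3/4z²
  ⇒ R(z) = 1 + z + 3/4z².

Find x<0 with |R(x)|<1.
x=-0.38: |R|=0.7283
R=1: x+3/4x²=0 ⇒ x=−4/3=-1.3333; min R=1−1/(4·3/4)=0.6667>−1
Confirm numerically:
  x=-0.915: |R|=0.71292 <1
  x=-0.808: |R|=0.68165 <1
  x=-0.639: |R|=0.66724 <1
  x=-1.862: |R|=1.73828 >1
  x=-1.695: |R|=1.45977 >1
Stable set (-1.3333, 0).

(-1.3333,0); λ=-1 ⇒ h* = (4/3)/1 = 1.3333.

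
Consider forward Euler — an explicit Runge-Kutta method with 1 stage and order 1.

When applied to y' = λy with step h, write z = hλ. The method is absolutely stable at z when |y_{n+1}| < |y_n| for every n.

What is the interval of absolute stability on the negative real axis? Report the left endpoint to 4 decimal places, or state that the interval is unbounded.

With y'=λy (z=hλ):
  order 1, 1-stage ⇒ R(z)=1+z
  (e.g. R(-0.9)=0.10000, |R|=0.10000)

Need |R(x)|<1, x<0.
x=-0.9: |R|=0.1000
|R(-1.98)|=0.9800 |R(-1.87)|=0.8700 |R(-0.77)|=0.2300
Bisect:
  x_lo=-2.6157 |R|=1.6157  x_hi=-0.3228 |R|=0.6772
  mid=-1.46927 |R|=0.46927 →hi
  mid=-2.04248 |R|=1.04248 →lo
  mid=-1.75588 |R|=0.75588 →hi
  mid=-1.89918 |R|=0.89918 →hi
  mid=-1.97083 |R|=0.97083 →hi
  mid=-2.00666 |R|=1.00666 →lo
  mid=-1.98874 |R|=0.98874 →hi
  mid=-1.99770 |R|=0.99770 →hi
  ...
  [-2.00008,-1.99994] ⇒ x*=-2.0000
Stable set (-2.0000, 0).

z∈(-2.0000,0).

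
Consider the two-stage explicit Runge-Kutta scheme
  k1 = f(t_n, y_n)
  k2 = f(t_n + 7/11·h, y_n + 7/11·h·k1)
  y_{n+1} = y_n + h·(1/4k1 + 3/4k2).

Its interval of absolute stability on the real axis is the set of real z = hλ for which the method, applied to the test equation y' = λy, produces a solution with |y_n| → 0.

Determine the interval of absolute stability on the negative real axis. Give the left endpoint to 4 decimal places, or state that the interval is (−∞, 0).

z∈(-2.0952,0).

On y'=λy, z=hλ:
  k1=λy_n ⇒ h·k1=z·y_n;  k2=λ(1+7/11z)y_n ⇒ h·k2=z(1+7/11z)y_n
  y_{n+1}/y_n = 1 + 1/4z + 3/4z(1+7/11z) = 1 + z + 21/44z²
  so R(z) = 1 + z + 21/44z².

Solve |R(x)|<1 on ℝ⁻.
x=-0.62: |R|=0.5635
R=1: x+21/44x²=0 ⇒ x=−44/21=-2.0952; min R=1−1/(4·21/44)=0.4762>−1
Confirm numerically:
  x=-2.071: |R|=0.97604 <1
  x=-1.912: |R|=0.83279 <1
  x=-1.385: |R|=0.53052 <1
  x=-1.134: |R|=0.47975 <1
  x=-2.643: |R|=1.69096 >1
  x=-2.217: |R|=1.12884 >1
Interval (-2.0952, 0).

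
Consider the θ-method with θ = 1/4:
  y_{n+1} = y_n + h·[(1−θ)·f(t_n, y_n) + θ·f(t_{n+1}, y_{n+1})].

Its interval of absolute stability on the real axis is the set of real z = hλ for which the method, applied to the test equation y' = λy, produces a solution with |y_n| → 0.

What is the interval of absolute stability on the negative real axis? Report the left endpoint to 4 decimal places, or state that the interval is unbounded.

With y'=λy (z=hλ):
  y_{n+1} = y_n + z·[3/4·y_n + 1/4·y_{n+1}] ⇒ (1 − 1/4z)y_{n+1} = (1 + 3/4z)y_n
  R(z) = (1 + 3/4z)/(1 − 1/4z).

Find x<0 with |R(x)|<1.
x=-1.57: |R|=0.1275
R=−1: 1+3/4x = −1+1/4x ⇒ -1/2x=2 ⇒ x=2/(-1/2)=-4.0000
Confirm numerically:
  x=-3.817: |R|=0.95318 <1
  x=-3.360: |R|=0.82609 <1
  x=-1.922: |R|=0.29821 <1
  x=-1.912: |R|=0.29364 <1
  x=-4.523: |R|=1.12273 >1
  x=-4.245: |R|=1.05943 >1
So |R|<1 on (-4.0000, 0).

(-4.0000, 0).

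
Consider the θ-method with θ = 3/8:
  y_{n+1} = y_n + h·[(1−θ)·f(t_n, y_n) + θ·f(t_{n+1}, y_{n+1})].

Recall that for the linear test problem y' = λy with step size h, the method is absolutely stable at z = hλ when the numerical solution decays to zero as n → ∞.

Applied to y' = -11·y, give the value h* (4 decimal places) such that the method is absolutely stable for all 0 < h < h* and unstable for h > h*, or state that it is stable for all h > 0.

With y'=λy (z=hλ):
  y_{n+1} = y_n + z·[5/8·y_n + 3/8·y_{n+1}] ⇒ (1 − 3/8z)y_{n+1} = (1 + 5/8z)y_n
  ⇒ R(z) = (1 + 5/8z)/(1 − 3/8z).

Solve |R(x)|<1 on ℝ⁻.
x=-1.68: |R|=0.0307
R=−1: 1+5/8x = −1+3/8x ⇒ -1/4x=2 ⇒ x=2/(-1/4)=-8.0000
Confirm numerically:
  x=-6.491: |R|=0.89015 <1
  x=-5.508: |R|=0.79677 <1
  x=-5.049: |R|=0.74502 <1
  x=-3.681: |R|=0.54640 <1
  x=-8.560: |R|=1.03325 >1
  x=-8.513: |R|=1.03059 >1
  x=-8.072: |R|=1.00447 >1
Interval (-8.0000, 0).

(-8.0000,0); λ=-11 ⇒ h* = (8)/11 = 0.7273.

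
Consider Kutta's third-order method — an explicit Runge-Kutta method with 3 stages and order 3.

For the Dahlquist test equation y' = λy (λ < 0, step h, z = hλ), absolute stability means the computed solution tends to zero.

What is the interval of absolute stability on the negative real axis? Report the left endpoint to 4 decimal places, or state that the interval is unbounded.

z∈(-2.5127,0).

Test eqn y'=λy, z=hλ:
  order 3, 3-stage ⇒ R(z)=1+z+z^2/2+z^3/6
  (e.g. R(-1.34)=0.15678, |R|=0.15678)

Find x<0 with |R(x)|<1.
x=-1.34: |R|=0.1568
|R(-2.85)|=1.6469 |R(-1.11)|=0.2781 |R(-0.98)|=0.3433
Bisect:
  x_lo=-3.3961 |R|=3.1577  x_hi=-0.1342 |R|=0.8744
  mid=-1.76518 |R|=0.12392 →hi
  mid=-2.58066 |R|=1.11521 →lo
  mid=-2.17292 |R|=0.52207 →hi
  mid=-2.37679 |R|=0.79003 →hi
  mid=-2.47873 |R|=0.94493 →hi
  mid=-2.52969 |R|=1.02809 →lo
  mid=-2.50421 |R|=0.98602 →hi
  mid=-2.51695 |R|=1.00693 →lo
  mid=-2.51058 |R|=0.99645 →hi
  mid=-2.51377 |R|=1.00168 →lo
  ...
  [-2.51277,-2.51257] ⇒ x*=-2.5127
Interval (-2.5127, 0).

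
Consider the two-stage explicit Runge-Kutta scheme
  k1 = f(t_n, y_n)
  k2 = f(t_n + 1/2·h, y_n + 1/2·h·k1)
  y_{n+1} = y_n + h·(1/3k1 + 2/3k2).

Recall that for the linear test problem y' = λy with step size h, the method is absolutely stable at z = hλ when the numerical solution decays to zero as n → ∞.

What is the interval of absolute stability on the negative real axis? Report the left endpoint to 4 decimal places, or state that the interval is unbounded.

Test eqn y'=λy, z=hλ:
  k1=λy_n ⇒ h·k1=z·y_n;  k2=λ(1+1/2z)y_n ⇒ h·k2=z(1+1/2z)y_n
  y_{n+1}/y_n = 1 + 1/3z + 2/3z(1+1/2z) = 1 + z + 1/3z²
  R(z) = 1 + z + 1/3z².

Find x<0 with |R(x)|<1.
x=-0.43: |R|=0.6316
R=1: x+1/3x²=0 ⇒ x=−3=-3.0000; min R=1−1/(4·1/3)=0.2500>−1
Confirm numerically:
  x=-2.620: |R|=0.66813 <1
  x=-2.458: |R|=0.55592 <1
  x=-1.689: |R|=0.26191 <1
  x=-3.551: |R|=1.65220 >1
  x=-3.509: |R|=1.59536 >1
  x=-3.408: |R|=1.46349 >1
So |R|<1 on (-3.0000, 0).

(-3.0000, 0).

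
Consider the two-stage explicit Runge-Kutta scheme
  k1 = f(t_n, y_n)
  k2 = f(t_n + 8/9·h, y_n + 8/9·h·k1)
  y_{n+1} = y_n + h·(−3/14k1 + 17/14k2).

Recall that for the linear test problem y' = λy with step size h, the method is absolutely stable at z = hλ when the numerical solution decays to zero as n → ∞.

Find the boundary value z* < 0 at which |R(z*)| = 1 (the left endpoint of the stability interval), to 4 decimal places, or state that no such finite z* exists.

Test eqn y'=λy, z=hλ:
  k1=λy_n ⇒ h·k1=z·y_n;  k2=λ(1+8/9z)y_n ⇒ h·k2=z(1+8/9z)y_n
  y_{n+1}/y_n = 1 − 3/14z + 17/14z(1+8/9z) = 1 + z + 68/63z²
  R(z) = 1 + z + 68/63z².

Need |R(x)|<1, x<0.
x=-1.45: |R|=1.8194
R=1: x+68/63x²=0 ⇒ x=−63/68=-0.9265; min R=1−1/(4·68/63)=0.7684>−1
Confirm numerically:
  x=-0.571: |R|=0.78092 <1
  x=-0.487: |R|=0.76899 <1
  x=-0.395: |R|=0.77341 <1
  x=-1.385: |R|=1.68547 >1
  x=-1.163: |R|=1.29692 >1
So |R|<1 on (-0.9265, 0).

left endpoint -0.9265.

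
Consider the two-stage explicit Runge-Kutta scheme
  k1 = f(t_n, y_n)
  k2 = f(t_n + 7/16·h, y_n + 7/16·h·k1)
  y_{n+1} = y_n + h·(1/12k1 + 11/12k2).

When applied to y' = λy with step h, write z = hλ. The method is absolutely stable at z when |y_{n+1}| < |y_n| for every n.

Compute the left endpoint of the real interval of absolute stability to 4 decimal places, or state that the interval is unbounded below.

With y'=λy (z=hλ):
  k1=λy_n ⇒ h·k1=z·y_n;  k2=λ(1+7/16z)y_n ⇒ h·k2=z(1+7/16z)y_n
  y_{n+1}/y_n = 1 + 1/12z + 11/12z(1+7/16z) = 1 + z + 77/192z²
  ⇒ R(z) = 1 + z + 77/192z².

Boundary: |R(x)|=1, x<0.
x=-1.29: |R|=0.3774
R=1: x+77/192x²=0 ⇒ x=−192/77=-2.4935; min R=1−1/(4·77/192)=0.3766>−1
Confirm numerically:
  x=-2.357: |R|=0.87097 <1
  x=-2.213: |R|=0.75105 <1
  x=-1.829: |R|=0.51258 <1
  x=-1.478: |R|=0.39807 <1
  x=-2.689: |R|=1.21082 >1
  x=-2.672: |R|=1.19127 >1
  x=-2.573: |R|=1.08203 >1
Stable set (-2.4935, 0).

z* = -2.4935.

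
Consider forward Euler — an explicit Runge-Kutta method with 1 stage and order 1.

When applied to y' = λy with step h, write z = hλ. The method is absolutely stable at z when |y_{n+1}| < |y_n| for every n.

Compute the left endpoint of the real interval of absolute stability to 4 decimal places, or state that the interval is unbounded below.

Test eqn y'=λy, z=hλ:
  order 1, 1-stage ⇒ R(z)=1+z
  (e.g. R(-0.95)=0.05000, |R|=0.05000)

Solve |R(x)|<1 on ℝ⁻.
x=-0.95: |R|=0.0500
|R(-2.35)|=1.3500 |R(-2.27)|=1.2700 |R(-1.05)|=0.0500
Bisect:
  x_lo=-2.8653 |R|=1.8653  x_hi=-0.3661 |R|=0.6339
  mid=-1.61567 |R|=0.61567 →hi
  mid=-2.24046 |R|=1.24046 →lo
  mid=-1.92806 |R|=0.92806 →hi
  mid=-2.08426 |R|=1.08426 →lo
  mid=-2.00616 |R|=1.00616 →lo
  mid=-1.96711 |R|=0.96711 →hi
  mid=-1.98664 |R|=0.98664 →hi
  mid=-1.99640 |R|=0.99640 →hi
  mid=-2.00128 |R|=1.00128 →lo
  mid=-1.99884 |R|=0.99884 →hi
  ...
  [-2.00006,-1.99991] ⇒ x*=-2.0000
Interval (-2.0000, 0).

z* = -2.0000.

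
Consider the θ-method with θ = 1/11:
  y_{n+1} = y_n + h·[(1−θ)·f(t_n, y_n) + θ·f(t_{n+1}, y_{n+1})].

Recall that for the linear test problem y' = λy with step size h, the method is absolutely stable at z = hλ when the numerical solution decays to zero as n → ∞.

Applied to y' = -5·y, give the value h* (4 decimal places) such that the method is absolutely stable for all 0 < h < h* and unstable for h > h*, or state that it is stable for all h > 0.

(-2.4444,0); λ=-5 ⇒ h* = (22/9)/5 = 0.4889.

On y'=λy, z=hλ:
  y_{n+1} = y_n + z·[10/11·y_n + 1/11·y_{n+1}] ⇒ (1 − 1/11z)y_{n+1} = (1 + 10/11z)y_n
  R(z) = (1 + 10/11z)/(1 − 1/11z).

Boundary: |R(x)|=1, x<0.
x=-0.67: |R|=0.3685
R=−1: 1+10/11x = −1+1/11x ⇒ -9/11x=2 ⇒ x=2/(-9/11)=-2.4444
Confirm numerically:
  x=-2.119: |R|=0.77674 <1
  x=-1.995: |R|=0.68873 <1
  x=-1.697: |R|=0.47019 <1
  x=-1.563: |R|=0.36854 <1
  x=-2.818: |R|=1.24331 >1
  x=-2.773: |R|=1.21470 >1
  x=-2.465: |R|=1.01374 >1
Interval (-2.4444, 0).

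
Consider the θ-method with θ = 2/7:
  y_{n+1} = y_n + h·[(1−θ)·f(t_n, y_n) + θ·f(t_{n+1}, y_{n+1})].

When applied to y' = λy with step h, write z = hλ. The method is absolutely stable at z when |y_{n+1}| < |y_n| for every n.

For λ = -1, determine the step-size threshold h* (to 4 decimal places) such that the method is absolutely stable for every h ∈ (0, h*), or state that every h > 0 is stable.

(-4.6667,0); λ=-1 ⇒ h* = (14/3)/1 = 4.6667.

On y'=λy, z=hλ:
  y_{n+1} = y_n + z·[5/7·y_n + 2/7·y_{n+1}] ⇒ (1 − 2/7z)y_{n+1} = (1 + 5/7z)y_n
  R(z) = (1 + 5/7z)/(1 − 2/7z).

Boundary: |R(x)|=1, x<0.
x=-0.58: |R|=0.5025
R=−1: 1+5/7x = −1+2/7x ⇒ -3/7x=2 ⇒ x=2/(-3/7)=-4.6667
Confirm numerically:
  x=-4.159: |R|=0.90057 <1
  x=-4.030: |R|=0.87317 <1
  x=-3.950: |R|=0.85570 <1
  x=-3.724: |R|=0.80426 <1
  x=-5.230: |R|=1.09679 >1
  x=-4.852: |R|=1.03329 >1
  x=-4.809: |R|=1.02570 >1
Stable set (-4.6667, 0).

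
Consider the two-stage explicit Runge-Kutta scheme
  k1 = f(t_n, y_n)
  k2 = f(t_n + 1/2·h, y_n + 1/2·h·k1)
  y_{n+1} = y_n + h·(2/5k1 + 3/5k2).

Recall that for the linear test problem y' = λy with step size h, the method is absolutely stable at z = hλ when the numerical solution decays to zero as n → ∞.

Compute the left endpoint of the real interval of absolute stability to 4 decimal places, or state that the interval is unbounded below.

Set f=λy, z=hλ:
  k1=λy_n ⇒ h·k1=z·y_n;  k2=λ(1+1/2z)y_n ⇒ h·k2=z(1+1/2z)y_n
  y_{n+1}/y_n = 1 + 2/5z + 3/5z(1+1/2z) = 1 + z + 3/10z²
  so R(z) = 1 + z + 3/10z².

Need |R(x)|<1, x<0.
x=-1.54: |R|=0.1715
R=1: x+3/10x²=0 ⇒ x=−10/3=-3.3333; min R=1−1/(4·3/10)=0.1667>−1
Confirm numerically:
  x=-3.303: |R|=0.96994 <1
  x=-1.996: |R|=0.19920 <1
  x=-1.915: |R|=0.18517 <1
  x=-1.811: |R|=0.17292 <1
  x=-3.801: |R|=1.53328 >1
  x=-3.617: |R|=1.30781 >1
Stable set (-3.3333, 0).

left endpoint -3.3333.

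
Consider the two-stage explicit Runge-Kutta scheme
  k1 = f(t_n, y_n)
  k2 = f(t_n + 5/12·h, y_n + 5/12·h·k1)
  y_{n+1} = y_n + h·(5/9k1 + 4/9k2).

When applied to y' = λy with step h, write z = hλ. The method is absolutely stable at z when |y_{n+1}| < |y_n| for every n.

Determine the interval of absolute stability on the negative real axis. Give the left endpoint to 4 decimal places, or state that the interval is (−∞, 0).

With y'=λy (z=hλ):
  k1=λy_n ⇒ h·k1=z·y_n;  k2=λ(1+5/12z)y_n ⇒ h·k2=z(1+5/12z)y_n
  y_{n+1}/y_n = 1 + 5/9z + 4/9z(1+5/12z) = 1 + z + 5/27z²
  ⇒ R(z) = 1 + z + 5/27z².

Need |R(x)|<1, x<0.
x=-1.6: |R|=0.1259
R=1: x+5/27x²=0 ⇒ x=−27/5=-5.4000; min R=1−1/(4·5/27)=-0.3500>−1
Confirm numerically:
  x=-4.668: |R|=0.36723 <1
  x=-4.637: |R|=0.34481 <1
  x=-3.920: |R|=0.07437 <1
  x=-3.296: |R|=0.28422 <1
  x=-5.992: |R|=1.65690 >1
  x=-5.987: |R|=1.65081 >1
  x=-5.554: |R|=1.15839 >1
So |R|<1 on (-5.4000, 0).

(-5.4000, 0).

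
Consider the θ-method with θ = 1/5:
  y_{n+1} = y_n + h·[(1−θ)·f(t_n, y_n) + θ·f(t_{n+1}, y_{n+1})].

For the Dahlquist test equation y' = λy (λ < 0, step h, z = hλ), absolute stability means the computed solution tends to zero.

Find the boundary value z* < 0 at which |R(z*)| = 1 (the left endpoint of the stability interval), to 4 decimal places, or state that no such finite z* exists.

With y'=λy (z=hλ):
  y_{n+1} = y_n + z·[4/5·y_n + 1/5·y_{n+1}] ⇒ (1 − 1/5z)y_{n+1} = (1 + 4/5z)y_n
  Hence R(z) = (1 + 4/5z)/(1 − 1/5z).

Find x<0 with |R(x)|<1.
x=-1.09: |R|=0.1051
R=−1: 1+4/5x = −1+1/5x ⇒ -3/5x=2 ⇒ x=2/(-3/5)=-3.3333
Confirm numerically:
  x=-2.836: |R|=0.80960 <1
  x=-2.746: |R|=0.77253 <1
  x=-2.183: |R|=0.51956 <1
  x=-1.920: |R|=0.38728 <1
  x=-3.547: |R|=1.07500 >1
  x=-3.494: |R|=1.05675 >1
Interval (-3.3333, 0).

left endpoint -3.3333.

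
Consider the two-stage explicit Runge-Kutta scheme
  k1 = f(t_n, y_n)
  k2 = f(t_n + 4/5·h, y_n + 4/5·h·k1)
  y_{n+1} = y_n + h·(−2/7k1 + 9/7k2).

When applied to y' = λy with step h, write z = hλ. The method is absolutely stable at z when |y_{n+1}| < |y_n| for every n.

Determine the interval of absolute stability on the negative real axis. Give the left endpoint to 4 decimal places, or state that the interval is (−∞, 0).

On y'=λy, z=hλ:
  k1=λy_n ⇒ h·k1=z·y_n;  k2=λ(1+4/5z)y_n ⇒ h·k2=z(1+4/5z)y_n
  y_{n+1}/y_n = 1 − 2/7z + 9/7z(1+4/5z) = 1 + z + 36/35z²
  R(z) = 1 + z + 36/35z².

Need |R(x)|<1, x<0.
x=-0.87: |R|=0.9085
R=1: x+36/35x²=0 ⇒ x=−35/36=-0.9722; min R=1−1/(4·36/35)=0.7569>−1
Confirm numerically:
  x=-0.882: |R|=0.91815 <1
  x=-0.795: |R|=0.85508 <1
  x=-0.518: |R|=0.75799 <1
  x=-1.296: |R|=1.43161 >1
  x=-1.135: |R|=1.19003 >1
Stable set (-0.9722, 0).

(-0.9722, 0).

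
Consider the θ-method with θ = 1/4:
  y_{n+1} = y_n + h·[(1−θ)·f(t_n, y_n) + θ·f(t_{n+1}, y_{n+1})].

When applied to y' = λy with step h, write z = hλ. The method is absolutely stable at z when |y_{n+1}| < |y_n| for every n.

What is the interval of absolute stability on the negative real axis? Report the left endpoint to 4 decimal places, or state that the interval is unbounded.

Set f=λy, z=hλ:
  y_{n+1} = y_n + z·[3/4·y_n + 1/4·y_{n+1}] ⇒ (1 − 1/4z)y_{n+1} = (1 + 3/4z)y_n
  Hence R(z) = (1 + 3/4z)/(1 − 1/4z).

Boundary: |R(x)|=1, x<0.
x=-0.56: |R|=0.5088
R=−1: 1+3/4x = −1+1/4x ⇒ -1/2x=2 ⇒ x=2/(-1/2)=-4.0000
Confirm numerically:
  x=-2.402: |R|=0.50078 <1
  x=-1.955: |R|=0.31318 <1
  x=-1.786: |R|=0.23470 <1
  x=-4.557: |R|=1.13019 >1
  x=-4.238: |R|=1.05778 >1
  x=-4.036: |R|=1.00896 >1
Stable set (-4.0000, 0).

z∈(-4.0000,0).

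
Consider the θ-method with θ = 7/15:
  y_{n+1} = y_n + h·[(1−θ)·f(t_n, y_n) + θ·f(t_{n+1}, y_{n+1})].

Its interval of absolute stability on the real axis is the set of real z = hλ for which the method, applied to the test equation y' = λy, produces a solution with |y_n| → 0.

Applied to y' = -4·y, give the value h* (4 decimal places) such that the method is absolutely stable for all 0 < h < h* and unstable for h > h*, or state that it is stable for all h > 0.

With y'=λy (z=hλ):
  y_{n+1} = y_n + z·[8/15·y_n + 7/15·y_{n+1}] ⇒ (1 − 7/15z)y_{n+1} = (1 + 8/15z)y_n
  so R(z) = (1 + 8/15z)/(1 − 7/15z).

Solve |R(x)|<1 on ℝ⁻.
x=-1.03: |R|=0.3044
R=−1: 1+8/15x = −1+7/15x ⇒ -1/15x=2 ⇒ x=2/(-1/15)=-30.0000
Confirm numerically:
  x=-29.092: |R|=0.99585 <1
  x=-26.344: |R|=0.98167 <1
  x=-18.030: |R|=0.91523 <1
  x=-15.754: |R|=0.88628 <1
  x=-30.572: |R|=1.00250 >1
  x=-30.548: |R|=1.00239 >1
  x=-30.516: |R|=1.00226 >1
Stable set (-30.0000, 0).

(-30.0000,0); λ=-4 ⇒ h* = (30)/4 = 7.5000.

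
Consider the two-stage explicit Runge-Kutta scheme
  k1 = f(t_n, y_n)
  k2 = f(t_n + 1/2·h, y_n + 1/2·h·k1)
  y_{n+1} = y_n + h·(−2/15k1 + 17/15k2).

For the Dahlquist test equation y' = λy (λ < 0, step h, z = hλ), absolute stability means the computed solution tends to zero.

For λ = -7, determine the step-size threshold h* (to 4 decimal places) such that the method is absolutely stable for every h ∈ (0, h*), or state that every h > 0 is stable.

Set f=λy, z=hλ:
  k1=λy_n ⇒ h·k1=z·y_n;  k2=λ(1+1/2z)y_n ⇒ h·k2=z(1+1/2z)y_n
  y_{n+1}/y_n = 1 − 2/15z + 17/15z(1+1/2z) = 1 + z + 17/30z²
  Hence R(z) = 1 + z + 17/30z².

Find x<0 with |R(x)|<1.
x=-1.57: |R|=0.8268
R=1: x+17/30x²=0 ⇒ x=−30/17=-1.7647; min R=1−1/(4·17/30)=0.5588>−1
Confirm numerically:
  x=-1.232: |R|=0.62810 <1
  x=-0.932: |R|=0.56022 <1
  x=-0.814: |R|=0.56147 <1
  x=-1.966: |R|=1.22426 >1
  x=-1.827: |R|=1.06449 >1
  x=-1.817: |R|=1.05384 >1
Interval (-1.7647, 0).

(-1.7647,0); λ=-7 ⇒ h* = (30/17)/7 = 0.2521.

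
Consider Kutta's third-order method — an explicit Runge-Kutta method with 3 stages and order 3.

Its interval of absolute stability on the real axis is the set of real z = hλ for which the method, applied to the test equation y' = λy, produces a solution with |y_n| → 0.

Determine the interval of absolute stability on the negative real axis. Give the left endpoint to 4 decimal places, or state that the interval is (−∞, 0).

(-2.5127, 0).

On y'=λy, z=hλ:
  order 3, 3-stage ⇒ R(z)=1+z+z^2/2+z^3/6
  (e.g. R(-1.36)=0.14556, |R|=0.14556)

Boundary: |R(x)|=1, x<0.
x=-1.36: |R|=0.1456
|R(-2.56)|=1.0794 |R(-2.27)|=0.6431 |R(-0.71)|=0.4824
Bisect:
  x_lo=-3.1983 |R|=2.5365  x_hi=-0.1083 |R|=0.8974
  mid=-1.65331 |R|=0.03979 →hi
  mid=-2.42582 |R|=0.86269 →hi
  mid=-2.81208 |R|=1.56442 →lo
  mid=-2.61895 |R|=1.18336 →lo
  mid=-2.52239 |R|=1.01593 →lo
  mid=-2.47411 |R|=0.93759 →hi
  mid=-2.49825 |R|=0.97632 →hi
  mid=-2.51032 |R|=0.99601 →hi
  mid=-2.51635 |R|=1.00594 →lo
  mid=-2.51334 |R|=1.00097 →lo
  ...
  [-2.51277,-2.51258] ⇒ x*=-2.5127
Interval (-2.5127, 0).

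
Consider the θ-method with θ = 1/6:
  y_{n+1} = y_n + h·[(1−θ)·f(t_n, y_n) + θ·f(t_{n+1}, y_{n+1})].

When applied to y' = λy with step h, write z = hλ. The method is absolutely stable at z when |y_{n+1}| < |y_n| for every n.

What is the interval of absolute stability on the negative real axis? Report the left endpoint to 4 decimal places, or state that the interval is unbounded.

Set f=λy, z=hλ:
  y_{n+1} = y_n + z·[5/6·y_n + 1/6·y_{n+1}] ⇒ (1 − 1/6z)y_{n+1} = (1 + 5/6z)y_n
  Hence R(z) = (1 + 5/6z)/(1 − 1/6z).

Solve |R(x)|<1 on ℝ⁻.
x=-0.59: |R|=0.4628
R=−1: 1+5/6x = −1+1/6x ⇒ -2/3x=2 ⇒ x=2/(-2/3)=-3.0000
Confirm numerically:
  x=-2.017: |R|=0.50954 <1
  x=-1.806: |R|=0.38816 <1
  x=-1.582: |R|=0.25191 <1
  x=-1.543: |R|=0.22736 <1
  x=-3.434: |R|=1.18402 >1
  x=-3.421: |R|=1.17875 >1
Interval (-3.0000, 0).

(-3.0000, 0).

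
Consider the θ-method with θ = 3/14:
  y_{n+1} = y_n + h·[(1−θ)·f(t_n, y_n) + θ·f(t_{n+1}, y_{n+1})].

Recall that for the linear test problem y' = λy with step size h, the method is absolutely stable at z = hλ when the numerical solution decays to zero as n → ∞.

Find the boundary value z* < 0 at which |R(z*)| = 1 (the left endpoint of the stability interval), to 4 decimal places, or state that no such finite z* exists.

Set f=λy, z=hλ:
  y_{n+1} = y_n + z·[11/14·y_n + 3/14·y_{n+1}] ⇒ (1 − 3/14z)y_{n+1} = (1 + 11/14z)y_n
  ⇒ R(z) = (1 + 11/14z)/(1 − 3/14z).

Solve |R(x)|<1 on ℝ⁻.
x=-0.53: |R|=0.5241
R=−1: 1+11/14x = −1+3/14x ⇒ -4/7x=2 ⇒ x=2/(-4/7)=-3.5000
Confirm numerically:
  x=-3.009: |R|=0.82942 <1
  x=-2.668: |R|=0.69751 <1
  x=-1.734: |R|=0.26424 <1
  x=-3.831: |R|=1.10387 >1
  x=-3.681: |R|=1.05782 >1
Stable set (-3.5000, 0).

left endpoint -3.5000.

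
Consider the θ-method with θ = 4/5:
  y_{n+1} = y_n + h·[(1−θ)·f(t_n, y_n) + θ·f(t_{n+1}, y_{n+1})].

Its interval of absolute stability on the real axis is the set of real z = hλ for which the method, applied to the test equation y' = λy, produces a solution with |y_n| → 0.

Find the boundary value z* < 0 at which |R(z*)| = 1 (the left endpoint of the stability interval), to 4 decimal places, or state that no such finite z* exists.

interval (−∞, 0).

On y'=λy, z=hλ:
  y_{n+1} = y_n + z·[1/5·y_n + 4/5·y_{n+1}] ⇒ (1 − 4/5z)y_{n+1} = (1 + 1/5z)y_n
  Hence R(z) = (1 + 1/5z)/(1 − 4/5z).

Solve |R(x)|<1 on ℝ⁻.
x=-1.12: |R|=0.4093
x=-2: |R|=0.2308
x=-10: |R|=0.1111
x=-100: |R|=0.2346
θ=4/5≥1/2 ⇒ |1+1/5x|<|1−4/5x| ∀x<0 ⇒ unbounded interval.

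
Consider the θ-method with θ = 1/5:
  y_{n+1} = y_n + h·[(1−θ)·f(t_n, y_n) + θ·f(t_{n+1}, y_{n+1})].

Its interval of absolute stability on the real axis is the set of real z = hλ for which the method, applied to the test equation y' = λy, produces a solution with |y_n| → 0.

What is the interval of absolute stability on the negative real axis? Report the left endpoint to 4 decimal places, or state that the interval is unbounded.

(-3.3333, 0).

Set f=λy, z=hλ:
  y_{n+1} = y_n + z·[4/5·y_n + 1/5·y_{n+1}] ⇒ (1 − 1/5z)y_{n+1} = (1 + 4/5z)y_n
  ⇒ R(z) = (1 + 4/5z)/(1 − 1/5z).

Find x<0 with |R(x)|<1.
x=-1.3: |R|=0.0317
R=−1: 1+4/5x = −1+1/5x ⇒ -3/5x=2 ⇒ x=2/(-3/5)=-3.3333
Confirm numerically:
  x=-3.239: |R|=0.96565 <1
  x=-2.688: |R|=0.74818 <1
  x=-2.665: |R|=0.73842 <1
  x=-1.540: |R|=0.17737 <1
  x=-3.892: |R|=1.18848 >1
  x=-3.417: |R|=1.02982 >1
Stable set (-3.3333, 0).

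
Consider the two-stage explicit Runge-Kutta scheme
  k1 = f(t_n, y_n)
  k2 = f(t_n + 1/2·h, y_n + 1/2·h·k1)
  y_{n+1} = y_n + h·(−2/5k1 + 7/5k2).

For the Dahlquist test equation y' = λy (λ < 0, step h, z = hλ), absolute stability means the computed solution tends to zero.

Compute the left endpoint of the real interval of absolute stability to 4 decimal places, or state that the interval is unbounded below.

left endpoint -1.4286.

On y'=λy, z=hλ:
  k1=λy_n ⇒ h·k1=z·y_n;  k2=λ(1+1/2z)y_n ⇒ h·k2=z(1+1/2z)y_n
  y_{n+1}/y_n = 1 − 2/5z + 7/5z(1+1/2z) = 1 + z + 7/10z²
  ⇒ R(z) = 1 + z + 7/10z².

Boundary: |R(x)|=1, x<0.
x=-0.93: |R|=0.6754
R=1: x+7/10x²=0 ⇒ x=−10/7=-1.4286; min R=1−1/(4·7/10)=0.6429>−1
Confirm numerically:
  x=-1.074: |R|=0.73343 <1
  x=-0.932: |R|=0.67604 <1
  x=-0.859: |R|=0.65752 <1
  x=-0.591: |R|=0.65350 <1
  x=-1.537: |R|=1.11666 >1
  x=-1.463: |R|=1.03526 >1
  x=-1.451: |R|=1.02278 >1
Interval (-1.4286, 0).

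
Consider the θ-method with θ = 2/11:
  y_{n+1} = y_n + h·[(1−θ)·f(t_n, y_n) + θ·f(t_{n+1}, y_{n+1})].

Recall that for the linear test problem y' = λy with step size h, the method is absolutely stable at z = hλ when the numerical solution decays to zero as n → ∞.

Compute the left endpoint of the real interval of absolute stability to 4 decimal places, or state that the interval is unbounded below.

Test eqn y'=λy, z=hλ:
  y_{n+1} = y_n + z·[9/11·y_n + 2/11·y_{n+1}] ⇒ (1 − 2/11z)y_{n+1} = (1 + 9/11z)y_n
  Hence R(z) = (1 + 9/11z)/(1 − 2/11z).

Find x<0 with |R(x)|<1.
x=-1.64: |R|=0.2633
R=−1: 1+9/11x = −1+2/11x ⇒ -7/11x=2 ⇒ x=2/(-7/11)=-3.1429
Confirm numerically:
  x=-2.778: |R|=0.84574 <1
  x=-2.225: |R|=0.58414 <1
  x=-1.550: |R|=0.20922 <1
  x=-3.583: |R|=1.16960 >1
  x=-3.467: |R|=1.12652 >1
  x=-3.340: |R|=1.07805 >1
So |R|<1 on (-3.1429, 0).

left endpoint -3.1429.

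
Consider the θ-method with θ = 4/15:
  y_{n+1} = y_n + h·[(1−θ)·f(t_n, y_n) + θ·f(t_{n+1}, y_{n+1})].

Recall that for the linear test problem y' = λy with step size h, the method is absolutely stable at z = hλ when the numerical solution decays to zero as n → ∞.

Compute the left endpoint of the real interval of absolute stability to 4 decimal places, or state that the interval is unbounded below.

Test eqn y'=λy, z=hλ:
  y_{n+1} = y_n + z·[11/15·y_n + 4/15·y_{n+1}] ⇒ (1 − 4/15z)y_{n+1} = (1 + 11/15z)y_n
  R(z) = (1 + 11/15z)/(1 − 4/15z).

Solve |R(x)|<1 on ℝ⁻.
x=-0.59: |R|=0.4902
R=−1: 1+11/15x = −1+4/15x ⇒ -7/15x=2 ⇒ x=2/(-7/15)=-4.2857
Confirm numerically:
  x=-3.934: |R|=0.91990 <1
  x=-3.894: |R|=0.91032 <1
  x=-3.289: |R|=0.75220 <1
  x=-2.189: |R|=0.38218 <1
  x=-4.833: |R|=1.11159 >1
  x=-4.782: |R|=1.10179 >1
Stable set (-4.2857, 0).

left endpoint -4.2857.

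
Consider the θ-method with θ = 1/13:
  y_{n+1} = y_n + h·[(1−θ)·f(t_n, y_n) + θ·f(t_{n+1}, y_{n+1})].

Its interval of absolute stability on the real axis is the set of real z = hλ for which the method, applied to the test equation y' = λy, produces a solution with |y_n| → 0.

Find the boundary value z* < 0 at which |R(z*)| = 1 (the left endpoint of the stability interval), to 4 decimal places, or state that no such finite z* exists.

left endpoint -2.3636.

Set f=λy, z=hλ:
  y_{n+1} = y_n + z·[12/13·y_n + 1/13·y_{n+1}] ⇒ (1 − 1/13z)y_{n+1} = (1 + 12/13z)y_n
  R(z) = (1 + 12/13z)/(1 − 1/13z).

Find x<0 with |R(x)|<1.
x=-0.94: |R|=0.1234
R=−1: 1+12/13x = −1+1/13x ⇒ -11/13x=2 ⇒ x=2/(-11/13)=-2.3636
Confirm numerically:
  x=-1.530: |R|=0.36889 <1
  x=-1.484: |R|=0.33195 <1
  x=-1.445: |R|=0.30045 <1
  x=-2.913: |R|=1.37975 >1
  x=-2.497: |R|=1.09466 >1
Interval (-2.3636, 0).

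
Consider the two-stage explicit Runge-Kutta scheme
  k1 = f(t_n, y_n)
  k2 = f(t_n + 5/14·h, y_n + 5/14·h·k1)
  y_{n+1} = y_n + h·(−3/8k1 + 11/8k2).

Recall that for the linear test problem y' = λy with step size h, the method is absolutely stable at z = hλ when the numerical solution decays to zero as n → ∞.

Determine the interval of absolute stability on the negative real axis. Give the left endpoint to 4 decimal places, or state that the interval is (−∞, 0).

(-2.0364, 0).

On y'=λy, z=hλ:
  k1=λy_n ⇒ h·k1=z·y_n;  k2=λ(1+5/14z)y_n ⇒ h·k2=z(1+5/14z)y_n
  y_{n+1}/y_n = 1 − 3/8z + 11/8z(1+5/14z) = 1 + z + 55/112z²
  R(z) = 1 + z + 55/112z².

Boundary: |R(x)|=1, x<0.
x=-1.58: |R|=0.6459
R=1: x+55/112x²=0 ⇒ x=−112/55=-2.0364; min R=1−1/(4·55/112)=0.4909>−1
Confirm numerically:
  x=-1.948: |R|=0.91547 <1
  x=-1.889: |R|=0.86330 <1
  x=-1.159: |R|=0.50065 <1
  x=-0.892: |R|=0.49873 <1
  x=-2.591: |R|=1.70570 >1
  x=-2.517: |R|=1.59408 >1
  x=-2.359: |R|=1.37375 >1
Interval (-2.0364, 0).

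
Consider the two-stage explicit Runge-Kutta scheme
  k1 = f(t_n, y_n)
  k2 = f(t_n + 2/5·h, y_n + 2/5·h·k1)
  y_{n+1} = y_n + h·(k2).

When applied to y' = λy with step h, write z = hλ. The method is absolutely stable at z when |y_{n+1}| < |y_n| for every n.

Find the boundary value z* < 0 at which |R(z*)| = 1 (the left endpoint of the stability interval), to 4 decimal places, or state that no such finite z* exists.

Set f=λy, z=hλ:
  k1=λy_n ⇒ h·k1=z·y_n;  k2=λ(1+2/5z)y_n ⇒ h·k2=z(1+2/5z)y_n
  y_{n+1}/y_n = 1 + z(1+2/5z) = 1 + z + 2/5z²
  Hence R(z) = 1 + z + 2/5z².

Boundary: |R(x)|=1, x<0.
x=-0.49: |R|=0.6060
R=1: x+2/5x²=0 ⇒ x=−5/2=-2.5000; min R=1−1/(4·2/5)=0.3750>−1
Confirm numerically:
  x=-2.256: |R|=0.77981 <1
  x=-2.203: |R|=0.73828 <1
  x=-2.127: |R|=0.68265 <1
  x=-1.953: |R|=0.57268 <1
  x=-2.899: |R|=1.46268 >1
  x=-2.692: |R|=1.20675 >1
Interval (-2.5000, 0).

z* = -2.5000.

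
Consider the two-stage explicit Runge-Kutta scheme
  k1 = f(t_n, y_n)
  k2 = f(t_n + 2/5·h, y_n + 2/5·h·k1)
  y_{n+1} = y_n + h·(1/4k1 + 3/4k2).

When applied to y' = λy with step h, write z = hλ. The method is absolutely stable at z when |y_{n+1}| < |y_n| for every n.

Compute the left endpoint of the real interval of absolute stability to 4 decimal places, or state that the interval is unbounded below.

Set f=λy, z=hλ:
  k1=λy_n ⇒ h·k1=z·y_n;  k2=λ(1+2/5z)y_n ⇒ h·k2=z(1+2/5z)y_n
  y_{n+1}/y_n = 1 + 1/4z + 3/4z(1+2/5z) = 1 + z + 3/10z²
  ⇒ R(z) = 1 + z + 3/10z².

Solve |R(x)|<1 on ℝ⁻.
x=-0.85: |R|=0.3668
R=1: x+3/10x²=0 ⇒ x=−10/3=-3.3333; min R=1−1/(4·3/10)=0.1667>−1
Confirm numerically:
  x=-2.815: |R|=0.56227 <1
  x=-2.524: |R|=0.38717 <1
  x=-1.609: |R|=0.16766 <1
  x=-3.867: |R|=1.61911 >1
  x=-3.662: |R|=1.36107 >1
  x=-3.539: |R|=1.21836 >1
Interval (-3.3333, 0).

left endpoint -3.3333.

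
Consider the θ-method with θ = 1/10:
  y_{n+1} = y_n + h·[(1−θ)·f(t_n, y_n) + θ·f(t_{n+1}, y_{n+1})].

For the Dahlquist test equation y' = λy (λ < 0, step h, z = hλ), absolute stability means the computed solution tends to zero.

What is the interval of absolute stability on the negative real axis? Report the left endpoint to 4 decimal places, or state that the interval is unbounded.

Set f=λy, z=hλ:
  y_{n+1} = y_n + z·[9/10·y_n + 1/10·y_{n+1}] ⇒ (1 − 1/10z)y_{n+1} = (1 + 9/10z)y_n
  so R(z) = (1 + 9/10z)/(1 − 1/10z).

Boundary: |R(x)|=1, x<0.
x=-0.47: |R|=0.5511
R=−1: 1+9/10x = −1+1/10x ⇒ -4/5x=2 ⇒ x=2/(-4/5)=-2.5000
Confirm numerically:
  x=-2.268: |R|=0.84871 <1
  x=-2.127: |R|=0.75394 <1
  x=-1.422: |R|=0.24497 <1
  x=-2.955: |R|=1.28097 >1
  x=-2.937: |R|=1.27023 >1
  x=-2.686: |R|=1.11729 >1
Stable set (-2.5000, 0).

z∈(-2.5000,0).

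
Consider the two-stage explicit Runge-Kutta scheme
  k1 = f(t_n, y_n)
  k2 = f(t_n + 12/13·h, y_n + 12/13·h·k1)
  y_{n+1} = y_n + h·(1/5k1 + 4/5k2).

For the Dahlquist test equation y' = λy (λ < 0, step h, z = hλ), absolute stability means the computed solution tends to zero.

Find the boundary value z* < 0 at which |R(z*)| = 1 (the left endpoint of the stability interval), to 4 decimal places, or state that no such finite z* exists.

On y'=λy, z=hλ:
  k1=λy_n ⇒ h·k1=z·y_n;  k2=λ(1+12/13z)y_n ⇒ h·k2=z(1+12/13z)y_n
  y_{n+1}/y_n = 1 + 1/5z + 4/5z(1+12/13z) = 1 + z + 48/65z²
  ⇒ R(z) = 1 + z + 48/65z².

Need |R(x)|<1, x<0.
x=-0.79: |R|=0.6709
R=1: x+48/65x²=0 ⇒ x=−65/48=-1.3542; min R=1−1/(4·48/65)=0.6615>−1
Confirm numerically:
  x=-1.291: |R|=0.93978 <1
  x=-0.990: |R|=0.73377 <1
  x=-0.833: |R|=0.67941 <1
  x=-1.565: |R|=1.24366 >1
  x=-1.561: |R|=1.23842 >1
Stable set (-1.3542, 0).

z* = -1.3542.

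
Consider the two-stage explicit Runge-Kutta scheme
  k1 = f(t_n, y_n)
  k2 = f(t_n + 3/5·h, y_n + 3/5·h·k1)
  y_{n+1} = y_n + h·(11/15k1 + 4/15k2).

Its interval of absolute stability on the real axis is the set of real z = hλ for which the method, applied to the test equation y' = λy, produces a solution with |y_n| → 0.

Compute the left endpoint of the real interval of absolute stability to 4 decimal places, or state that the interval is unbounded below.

Test eqn y'=λy, z=hλ:
  k1=λy_n ⇒ h·k1=z·y_n;  k2=λ(1+3/5z)y_n ⇒ h·k2=z(1+3/5z)y_n
  y_{n+1}/y_n = 1 + 11/15z + 4/15z(1+3/5z) = 1 + z + 4/25z²
  so R(z) = 1 + z + 4/25z².

Need |R(x)|<1, x<0.
x=-1.05: |R|=0.1264
R=1: x+4/25x²=0 ⇒ x=−25/4=-6.2500; min R=1−1/(4·4/25)=-0.5625>−1
Confirm numerically:
  x=-6.042: |R|=0.79892 <1
  x=-5.919: |R|=0.68653 <1
  x=-5.166: |R|=0.10401 <1
  x=-3.337: |R|=0.55531 <1
  x=-6.503: |R|=1.26324 >1
  x=-6.475: |R|=1.23310 >1
Stable set (-6.2500, 0).

z* = -6.2500.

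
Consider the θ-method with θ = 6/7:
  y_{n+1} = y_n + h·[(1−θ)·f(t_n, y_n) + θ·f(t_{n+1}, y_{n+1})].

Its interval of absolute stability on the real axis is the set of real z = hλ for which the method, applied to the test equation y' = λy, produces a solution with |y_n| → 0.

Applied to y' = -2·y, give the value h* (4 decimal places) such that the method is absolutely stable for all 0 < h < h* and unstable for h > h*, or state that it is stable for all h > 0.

With y'=λy (z=hλ):
  y_{n+1} = y_n + z·[1/7·y_n + 6/7·y_{n+1}] ⇒ (1 − 6/7z)y_{n+1} = (1 + 1/7z)y_n
  Hence R(z) = (1 + 1/7z)/(1 − 6/7z).

Boundary: |R(x)|=1, x<0.
x=-0.58: |R|=0.6126
x=-2: |R|=0.2632
x=-10: |R|=0.0448
x=-100: |R|=0.1532
θ=6/7≥1/2 ⇒ |1+1/7x|<|1−6/7x| ∀x<0 ⇒ stable on all of ℝ⁻.

unbounded; (−∞, 0). Any h>0 works for λ=-2.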